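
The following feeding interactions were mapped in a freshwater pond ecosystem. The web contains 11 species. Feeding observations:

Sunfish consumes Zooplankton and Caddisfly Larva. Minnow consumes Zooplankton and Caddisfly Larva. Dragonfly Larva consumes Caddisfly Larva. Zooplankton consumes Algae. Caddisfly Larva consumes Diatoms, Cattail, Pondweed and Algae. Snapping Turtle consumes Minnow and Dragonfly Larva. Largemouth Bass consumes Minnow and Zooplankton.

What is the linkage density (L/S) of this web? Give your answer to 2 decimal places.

L/S = 1.27

There are L = 14 links among S = 11 species.
L/S = 14/11 = 1.2727 ≈ 1.27.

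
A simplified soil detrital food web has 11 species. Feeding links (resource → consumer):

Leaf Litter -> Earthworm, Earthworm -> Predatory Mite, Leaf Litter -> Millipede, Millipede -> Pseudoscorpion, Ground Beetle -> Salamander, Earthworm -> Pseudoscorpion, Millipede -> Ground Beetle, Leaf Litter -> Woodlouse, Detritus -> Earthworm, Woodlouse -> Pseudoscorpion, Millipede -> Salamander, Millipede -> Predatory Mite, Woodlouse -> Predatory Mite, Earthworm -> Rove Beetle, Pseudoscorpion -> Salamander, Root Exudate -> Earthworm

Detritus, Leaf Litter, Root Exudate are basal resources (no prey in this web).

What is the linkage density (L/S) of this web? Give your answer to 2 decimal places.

There are L = 16 links among S = 11 species.
L/S = 16/11 = 1.4545 ≈ 1.45.

L/S = 1.45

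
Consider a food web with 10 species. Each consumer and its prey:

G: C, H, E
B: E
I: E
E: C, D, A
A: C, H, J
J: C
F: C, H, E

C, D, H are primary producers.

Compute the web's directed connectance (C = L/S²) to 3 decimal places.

C = 0.150

The web has S = 10 species and L = 15 feeding links.
C = L / S² = 15 / 100 = 0.1500 ≈ 0.150.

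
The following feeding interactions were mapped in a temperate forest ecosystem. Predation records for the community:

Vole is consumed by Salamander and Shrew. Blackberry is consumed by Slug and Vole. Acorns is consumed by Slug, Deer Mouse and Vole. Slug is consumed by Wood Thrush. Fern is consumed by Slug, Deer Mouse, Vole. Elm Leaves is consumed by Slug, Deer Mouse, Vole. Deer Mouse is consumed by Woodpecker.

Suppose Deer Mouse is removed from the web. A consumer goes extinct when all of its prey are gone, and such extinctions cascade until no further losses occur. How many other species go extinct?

1

Remove Deer Mouse.
Round 1: Woodpecker (all prey gone) → extinct.
No further losses. Total secondary extinctions: 1.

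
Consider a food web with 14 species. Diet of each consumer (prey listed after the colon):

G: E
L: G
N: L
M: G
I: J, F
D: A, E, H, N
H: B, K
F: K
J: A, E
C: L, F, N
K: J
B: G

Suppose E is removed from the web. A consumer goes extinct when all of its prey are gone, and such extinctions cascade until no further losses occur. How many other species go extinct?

5

Remove E.
Round 1: G (all prey gone) → extinct.
Round 2: L (all prey gone), B (all prey gone), M (all prey gone) → extinct.
Round 3: N (all prey gone) → extinct.
No further losses. Total secondary extinctions: 5.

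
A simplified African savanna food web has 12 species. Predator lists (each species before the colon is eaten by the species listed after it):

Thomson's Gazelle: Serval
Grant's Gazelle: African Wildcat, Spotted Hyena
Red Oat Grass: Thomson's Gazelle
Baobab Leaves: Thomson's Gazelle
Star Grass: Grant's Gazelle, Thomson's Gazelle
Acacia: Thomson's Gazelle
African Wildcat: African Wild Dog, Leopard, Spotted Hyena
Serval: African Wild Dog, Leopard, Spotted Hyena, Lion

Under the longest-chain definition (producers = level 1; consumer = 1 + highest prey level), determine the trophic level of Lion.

Trophic level 4

Star Grass is a producer → level 1.
Thomson's Gazelle eats Star Grass (level 1); other prey at levels: Red Oat Grass 1, Acacia 1, Baobab Leaves 1 → level 2.
Serval eats Thomson's Gazelle → level 3.
Lion eats Serval → level 4.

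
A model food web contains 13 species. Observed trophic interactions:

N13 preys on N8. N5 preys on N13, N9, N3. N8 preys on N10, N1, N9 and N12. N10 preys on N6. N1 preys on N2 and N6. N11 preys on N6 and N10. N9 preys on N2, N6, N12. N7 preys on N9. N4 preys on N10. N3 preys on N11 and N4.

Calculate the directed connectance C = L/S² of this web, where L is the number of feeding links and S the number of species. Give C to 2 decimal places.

The web has S = 13 species and L = 20 feeding links.
C = L / S² = 20 / 169 = 0.1183 ≈ 0.12.

C = 0.12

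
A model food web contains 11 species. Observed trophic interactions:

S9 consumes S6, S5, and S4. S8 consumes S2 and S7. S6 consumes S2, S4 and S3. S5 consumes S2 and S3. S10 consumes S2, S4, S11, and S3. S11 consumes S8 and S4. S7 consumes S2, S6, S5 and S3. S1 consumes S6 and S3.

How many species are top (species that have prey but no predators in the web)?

3

Top species (has prey, but nothing eats it): S9, S1, S10.
Count: 3.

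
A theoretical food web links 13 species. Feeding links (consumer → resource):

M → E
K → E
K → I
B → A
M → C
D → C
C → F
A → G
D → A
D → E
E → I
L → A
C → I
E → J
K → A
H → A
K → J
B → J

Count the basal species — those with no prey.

4

Basal species (no prey listed): I, F, G, J.
Count: 4.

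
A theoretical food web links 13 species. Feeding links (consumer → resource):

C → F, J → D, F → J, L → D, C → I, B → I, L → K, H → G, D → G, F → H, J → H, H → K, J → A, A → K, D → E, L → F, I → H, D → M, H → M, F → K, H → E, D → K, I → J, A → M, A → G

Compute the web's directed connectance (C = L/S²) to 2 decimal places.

C = 0.15

The web has S = 13 species and L = 25 feeding links.
C = L / S² = 25 / 169 = 0.1479 ≈ 0.15.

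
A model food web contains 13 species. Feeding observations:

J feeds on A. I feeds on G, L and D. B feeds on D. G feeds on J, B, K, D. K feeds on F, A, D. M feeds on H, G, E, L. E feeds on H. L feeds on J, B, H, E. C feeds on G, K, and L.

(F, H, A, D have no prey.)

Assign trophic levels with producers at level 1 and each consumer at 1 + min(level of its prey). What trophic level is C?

H is a producer → level 1.
L eats H → level 2.
C eats L → level 3.
No prey of C is below level 2, so 3 is the minimum.

Trophic level 3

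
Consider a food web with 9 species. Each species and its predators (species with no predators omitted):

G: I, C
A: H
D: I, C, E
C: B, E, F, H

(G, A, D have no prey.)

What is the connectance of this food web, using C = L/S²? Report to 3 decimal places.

C = 0.123

The web has S = 9 species and L = 10 feeding links.
C = L / S² = 10 / 81 = 0.1235 ≈ 0.123.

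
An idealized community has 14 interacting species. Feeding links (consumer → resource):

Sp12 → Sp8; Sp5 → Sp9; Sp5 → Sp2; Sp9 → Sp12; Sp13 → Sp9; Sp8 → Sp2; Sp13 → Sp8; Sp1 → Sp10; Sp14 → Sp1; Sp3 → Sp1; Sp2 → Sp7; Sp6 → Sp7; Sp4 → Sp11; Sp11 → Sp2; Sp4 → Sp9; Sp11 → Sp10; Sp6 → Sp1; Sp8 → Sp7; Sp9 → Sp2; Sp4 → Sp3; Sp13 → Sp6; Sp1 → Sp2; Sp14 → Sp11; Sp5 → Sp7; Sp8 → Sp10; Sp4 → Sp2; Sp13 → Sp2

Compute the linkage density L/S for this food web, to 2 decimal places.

There are L = 27 links among S = 14 species.
L/S = 27/14 = 1.9286 ≈ 1.93.

L/S = 1.93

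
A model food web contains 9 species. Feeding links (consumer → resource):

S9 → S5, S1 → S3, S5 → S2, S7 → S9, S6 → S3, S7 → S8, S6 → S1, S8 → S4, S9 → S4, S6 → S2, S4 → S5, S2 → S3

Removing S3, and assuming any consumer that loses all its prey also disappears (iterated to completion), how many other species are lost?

Remove S3.
Round 1: S1 (all prey gone), S2 (all prey gone) → extinct.
Round 2: S6 (all prey gone), S5 (all prey gone) → extinct.
Round 3: S4 (all prey gone) → extinct.
Round 4: S9 (all prey gone), S8 (all prey gone) → extinct.
Round 5: S7 (all prey gone) → extinct.
No further losses. Total secondary extinctions: 8.

8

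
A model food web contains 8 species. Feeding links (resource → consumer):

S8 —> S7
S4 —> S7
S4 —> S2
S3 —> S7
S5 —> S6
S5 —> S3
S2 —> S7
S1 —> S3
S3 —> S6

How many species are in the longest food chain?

One longest chain: S4 → S2 → S7.
It has 3 species and 2 links.

3 species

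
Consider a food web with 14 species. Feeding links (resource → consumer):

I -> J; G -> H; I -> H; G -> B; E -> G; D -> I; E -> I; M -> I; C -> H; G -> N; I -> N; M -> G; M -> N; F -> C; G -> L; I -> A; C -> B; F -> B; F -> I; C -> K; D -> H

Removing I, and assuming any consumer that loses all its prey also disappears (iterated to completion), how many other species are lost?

Remove I.
Round 1: J (all prey gone), A (all prey gone) → extinct.
No further losses. Total secondary extinctions: 2.

2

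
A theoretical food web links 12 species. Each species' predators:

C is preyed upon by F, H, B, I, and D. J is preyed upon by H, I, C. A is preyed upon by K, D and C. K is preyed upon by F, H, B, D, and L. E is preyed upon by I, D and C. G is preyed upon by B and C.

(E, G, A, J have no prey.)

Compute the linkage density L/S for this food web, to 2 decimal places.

L/S = 1.75

There are L = 21 links among S = 12 species.
L/S = 21/12 = 1.7500 ≈ 1.75.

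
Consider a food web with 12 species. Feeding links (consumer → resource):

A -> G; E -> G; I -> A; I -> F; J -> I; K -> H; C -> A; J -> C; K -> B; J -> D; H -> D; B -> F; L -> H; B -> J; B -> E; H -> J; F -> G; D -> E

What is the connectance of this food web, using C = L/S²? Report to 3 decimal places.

C = 0.125

The web has S = 12 species and L = 18 feeding links.
C = L / S² = 18 / 144 = 0.1250 ≈ 0.125.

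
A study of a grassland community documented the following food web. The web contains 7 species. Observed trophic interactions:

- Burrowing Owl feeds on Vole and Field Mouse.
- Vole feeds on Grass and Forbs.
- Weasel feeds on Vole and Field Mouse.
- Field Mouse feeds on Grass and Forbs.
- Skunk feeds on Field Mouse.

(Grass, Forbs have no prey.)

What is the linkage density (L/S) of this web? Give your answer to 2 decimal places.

There are L = 9 links among S = 7 species.
L/S = 9/7 = 1.2857 ≈ 1.29.

L/S = 1.29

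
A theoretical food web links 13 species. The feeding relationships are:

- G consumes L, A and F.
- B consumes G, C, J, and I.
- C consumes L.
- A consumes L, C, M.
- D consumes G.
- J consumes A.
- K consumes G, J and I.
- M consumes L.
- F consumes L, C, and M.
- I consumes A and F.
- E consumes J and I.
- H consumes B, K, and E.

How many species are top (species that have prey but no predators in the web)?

Top species (has prey, but nothing eats it): D, H.
Count: 2.

2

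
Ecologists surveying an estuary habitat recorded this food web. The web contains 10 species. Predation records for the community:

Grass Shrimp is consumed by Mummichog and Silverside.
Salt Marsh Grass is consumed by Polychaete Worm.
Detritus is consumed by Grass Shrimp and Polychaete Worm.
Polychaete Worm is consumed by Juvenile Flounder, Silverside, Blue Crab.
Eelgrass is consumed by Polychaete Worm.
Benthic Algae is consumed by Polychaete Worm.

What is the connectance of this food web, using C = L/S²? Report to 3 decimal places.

C = 0.100

The web has S = 10 species and L = 10 feeding links.
C = L / S² = 10 / 100 = 0.1000 ≈ 0.100.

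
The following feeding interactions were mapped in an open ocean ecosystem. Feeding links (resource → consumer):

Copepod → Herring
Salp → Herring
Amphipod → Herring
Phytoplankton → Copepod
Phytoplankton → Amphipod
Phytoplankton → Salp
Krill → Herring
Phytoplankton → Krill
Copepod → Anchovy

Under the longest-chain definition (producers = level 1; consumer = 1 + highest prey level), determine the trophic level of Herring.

Trophic level 3

Phytoplankton is a producer → level 1.
Copepod eats Phytoplankton → level 2.
Herring eats Copepod (level 2); other prey at levels: Salp 2, Amphipod 2, Krill 2 → level 3.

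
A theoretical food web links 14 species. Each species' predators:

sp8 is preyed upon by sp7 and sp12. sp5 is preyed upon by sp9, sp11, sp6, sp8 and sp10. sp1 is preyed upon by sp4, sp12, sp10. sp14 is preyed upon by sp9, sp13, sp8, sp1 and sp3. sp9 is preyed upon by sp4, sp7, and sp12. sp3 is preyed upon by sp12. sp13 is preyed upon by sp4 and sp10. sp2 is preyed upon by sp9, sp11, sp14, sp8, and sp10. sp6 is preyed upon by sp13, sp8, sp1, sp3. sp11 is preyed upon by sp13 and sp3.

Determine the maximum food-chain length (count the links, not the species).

3 links

One longest chain: sp2 → sp14 → sp8 → sp7.
It has 4 species and 3 links.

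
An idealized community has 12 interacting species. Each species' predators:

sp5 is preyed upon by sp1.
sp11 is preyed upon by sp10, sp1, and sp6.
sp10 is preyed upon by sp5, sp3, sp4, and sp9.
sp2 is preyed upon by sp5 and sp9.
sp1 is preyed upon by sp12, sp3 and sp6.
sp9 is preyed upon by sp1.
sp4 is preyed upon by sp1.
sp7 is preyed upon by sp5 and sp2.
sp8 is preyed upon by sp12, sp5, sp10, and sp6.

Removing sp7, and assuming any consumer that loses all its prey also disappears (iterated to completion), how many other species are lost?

Remove sp7.
Round 1: sp2 (all prey gone) → extinct.
No further losses. Total secondary extinctions: 1.

1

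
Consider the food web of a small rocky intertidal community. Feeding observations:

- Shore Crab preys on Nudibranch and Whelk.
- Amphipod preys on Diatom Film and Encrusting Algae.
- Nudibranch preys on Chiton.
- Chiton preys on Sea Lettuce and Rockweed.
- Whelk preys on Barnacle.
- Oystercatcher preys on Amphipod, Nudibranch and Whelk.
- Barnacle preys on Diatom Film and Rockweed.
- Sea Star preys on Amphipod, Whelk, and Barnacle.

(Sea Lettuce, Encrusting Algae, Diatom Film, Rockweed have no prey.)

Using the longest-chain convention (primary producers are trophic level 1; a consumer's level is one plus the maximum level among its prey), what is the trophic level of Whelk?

Trophic level 3

Diatom Film is a producer → level 1.
Barnacle eats Diatom Film (level 1); other prey at levels: Rockweed 1 → level 2.
Whelk eats Barnacle → level 3.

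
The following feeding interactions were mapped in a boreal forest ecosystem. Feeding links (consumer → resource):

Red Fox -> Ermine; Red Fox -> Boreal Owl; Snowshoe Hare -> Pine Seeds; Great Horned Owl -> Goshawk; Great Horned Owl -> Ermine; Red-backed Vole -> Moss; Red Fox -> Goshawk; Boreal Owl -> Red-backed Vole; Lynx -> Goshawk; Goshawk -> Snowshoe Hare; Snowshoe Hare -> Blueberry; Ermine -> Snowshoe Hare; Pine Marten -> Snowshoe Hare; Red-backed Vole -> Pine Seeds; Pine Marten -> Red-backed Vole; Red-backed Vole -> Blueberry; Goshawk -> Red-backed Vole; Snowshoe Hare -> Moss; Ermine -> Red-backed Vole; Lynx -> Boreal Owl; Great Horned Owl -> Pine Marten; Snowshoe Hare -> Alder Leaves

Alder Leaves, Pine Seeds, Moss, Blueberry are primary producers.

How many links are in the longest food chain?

3 links

One longest chain: Pine Seeds → Red-backed Vole → Pine Marten → Great Horned Owl.
It has 4 species and 3 links.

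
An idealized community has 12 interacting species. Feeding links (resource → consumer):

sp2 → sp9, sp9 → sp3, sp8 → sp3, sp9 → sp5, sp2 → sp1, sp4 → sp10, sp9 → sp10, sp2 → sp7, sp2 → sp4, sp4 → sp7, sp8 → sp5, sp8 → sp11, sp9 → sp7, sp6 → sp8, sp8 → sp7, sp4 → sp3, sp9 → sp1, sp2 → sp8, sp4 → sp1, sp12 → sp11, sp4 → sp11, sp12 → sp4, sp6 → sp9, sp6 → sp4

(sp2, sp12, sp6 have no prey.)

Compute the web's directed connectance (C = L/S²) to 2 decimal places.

C = 0.17

The web has S = 12 species and L = 24 feeding links.
C = L / S² = 24 / 144 = 0.1667 ≈ 0.17.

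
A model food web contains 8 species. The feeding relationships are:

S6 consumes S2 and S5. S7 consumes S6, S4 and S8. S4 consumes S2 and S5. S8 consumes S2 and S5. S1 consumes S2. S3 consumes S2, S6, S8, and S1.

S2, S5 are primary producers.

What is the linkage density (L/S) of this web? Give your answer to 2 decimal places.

There are L = 14 links among S = 8 species.
L/S = 14/8 = 1.7500 ≈ 1.75.

L/S = 1.75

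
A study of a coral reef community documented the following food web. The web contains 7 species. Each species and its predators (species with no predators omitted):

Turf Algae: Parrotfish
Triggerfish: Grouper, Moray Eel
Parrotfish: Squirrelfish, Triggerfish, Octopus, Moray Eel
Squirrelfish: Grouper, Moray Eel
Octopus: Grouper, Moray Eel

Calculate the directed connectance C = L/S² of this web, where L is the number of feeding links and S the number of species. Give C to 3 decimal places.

C = 0.224

The web has S = 7 species and L = 11 feeding links.
C = L / S² = 11 / 49 = 0.2245 ≈ 0.224.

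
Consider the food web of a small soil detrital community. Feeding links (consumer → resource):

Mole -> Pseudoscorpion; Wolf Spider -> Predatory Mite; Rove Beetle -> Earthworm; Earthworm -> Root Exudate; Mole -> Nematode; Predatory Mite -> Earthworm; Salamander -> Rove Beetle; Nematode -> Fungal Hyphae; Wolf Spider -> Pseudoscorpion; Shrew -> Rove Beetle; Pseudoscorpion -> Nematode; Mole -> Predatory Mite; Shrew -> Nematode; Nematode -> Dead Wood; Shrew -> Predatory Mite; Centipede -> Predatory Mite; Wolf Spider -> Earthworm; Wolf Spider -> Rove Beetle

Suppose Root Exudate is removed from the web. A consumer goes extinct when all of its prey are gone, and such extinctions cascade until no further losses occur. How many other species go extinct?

5

Remove Root Exudate.
Round 1: Earthworm (all prey gone) → extinct.
Round 2: Rove Beetle (all prey gone), Predatory Mite (all prey gone) → extinct.
Round 3: Salamander (all prey gone), Centipede (all prey gone) → extinct.
No further losses. Total secondary extinctions: 5.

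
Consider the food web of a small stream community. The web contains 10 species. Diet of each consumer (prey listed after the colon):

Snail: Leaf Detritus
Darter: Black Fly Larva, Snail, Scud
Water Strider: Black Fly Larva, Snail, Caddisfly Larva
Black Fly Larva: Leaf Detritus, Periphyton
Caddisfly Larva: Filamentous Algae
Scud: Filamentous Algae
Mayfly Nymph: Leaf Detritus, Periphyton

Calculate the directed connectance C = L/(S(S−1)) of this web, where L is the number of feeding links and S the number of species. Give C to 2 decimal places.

The web has S = 10 species and L = 13 feeding links.
C = L / (S(S−1)) = 13 / 90 = 0.1444 ≈ 0.14.

C = 0.14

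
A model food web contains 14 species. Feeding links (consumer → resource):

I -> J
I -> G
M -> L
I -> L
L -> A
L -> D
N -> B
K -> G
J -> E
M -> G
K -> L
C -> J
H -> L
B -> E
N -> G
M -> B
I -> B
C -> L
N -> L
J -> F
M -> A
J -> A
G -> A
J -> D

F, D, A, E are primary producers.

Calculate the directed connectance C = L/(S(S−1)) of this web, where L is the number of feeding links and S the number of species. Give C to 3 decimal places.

The web has S = 14 species and L = 24 feeding links.
C = L / (S(S−1)) = 24 / 182 = 0.1319 ≈ 0.132.

C = 0.132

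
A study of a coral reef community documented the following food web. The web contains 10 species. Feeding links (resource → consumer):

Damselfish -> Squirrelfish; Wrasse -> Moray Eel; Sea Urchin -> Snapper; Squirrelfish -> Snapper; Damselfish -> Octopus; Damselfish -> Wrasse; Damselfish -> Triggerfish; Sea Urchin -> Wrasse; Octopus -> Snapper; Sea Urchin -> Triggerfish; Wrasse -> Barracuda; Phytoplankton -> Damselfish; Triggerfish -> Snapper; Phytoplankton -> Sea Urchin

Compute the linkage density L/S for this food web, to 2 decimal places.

L/S = 1.40

There are L = 14 links among S = 10 species.
L/S = 14/10 = 1.4000 ≈ 1.40.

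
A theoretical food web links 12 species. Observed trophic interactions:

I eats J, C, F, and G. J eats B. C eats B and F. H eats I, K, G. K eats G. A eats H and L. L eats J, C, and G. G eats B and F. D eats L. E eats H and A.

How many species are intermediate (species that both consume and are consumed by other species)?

Intermediate species (has both prey and predators): C, G, J, K, L, I, H, A.
Count: 8.

8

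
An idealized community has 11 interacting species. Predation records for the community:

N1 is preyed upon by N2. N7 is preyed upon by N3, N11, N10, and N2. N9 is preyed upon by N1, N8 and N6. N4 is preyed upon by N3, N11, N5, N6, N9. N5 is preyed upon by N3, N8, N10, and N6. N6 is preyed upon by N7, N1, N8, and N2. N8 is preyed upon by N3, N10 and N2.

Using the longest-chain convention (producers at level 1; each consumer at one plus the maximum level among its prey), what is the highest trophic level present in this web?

Producers (level 1): N4.
N4 → N9 → N6 → N8 → N3 gives N3 level 5.
No species has a prey at level 5, so no species reaches level 6.

5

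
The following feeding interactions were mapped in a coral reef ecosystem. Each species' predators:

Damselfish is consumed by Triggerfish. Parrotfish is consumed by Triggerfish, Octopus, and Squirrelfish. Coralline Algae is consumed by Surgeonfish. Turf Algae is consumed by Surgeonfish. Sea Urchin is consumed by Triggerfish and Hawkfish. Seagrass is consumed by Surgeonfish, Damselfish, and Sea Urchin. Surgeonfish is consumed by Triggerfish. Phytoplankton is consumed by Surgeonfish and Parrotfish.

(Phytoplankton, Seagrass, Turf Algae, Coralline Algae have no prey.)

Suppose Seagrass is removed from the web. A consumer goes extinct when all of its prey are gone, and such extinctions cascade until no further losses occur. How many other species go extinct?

Remove Seagrass.
Round 1: Damselfish (all prey gone), Sea Urchin (all prey gone) → extinct.
Round 2: Hawkfish (all prey gone) → extinct.
No further losses. Total secondary extinctions: 3.

3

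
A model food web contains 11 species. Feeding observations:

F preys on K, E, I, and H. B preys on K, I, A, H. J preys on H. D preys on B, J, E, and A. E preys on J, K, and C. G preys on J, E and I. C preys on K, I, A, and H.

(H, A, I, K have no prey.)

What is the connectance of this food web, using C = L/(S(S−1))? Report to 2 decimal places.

C = 0.21

The web has S = 11 species and L = 23 feeding links.
C = L / (S(S−1)) = 23 / 110 = 0.2091 ≈ 0.21.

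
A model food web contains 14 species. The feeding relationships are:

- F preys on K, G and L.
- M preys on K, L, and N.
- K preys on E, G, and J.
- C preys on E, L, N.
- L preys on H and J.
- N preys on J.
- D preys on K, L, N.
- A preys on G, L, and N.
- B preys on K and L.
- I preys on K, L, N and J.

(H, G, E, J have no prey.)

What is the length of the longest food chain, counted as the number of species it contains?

3 species

One longest chain: G → K → M.
It has 3 species and 2 links.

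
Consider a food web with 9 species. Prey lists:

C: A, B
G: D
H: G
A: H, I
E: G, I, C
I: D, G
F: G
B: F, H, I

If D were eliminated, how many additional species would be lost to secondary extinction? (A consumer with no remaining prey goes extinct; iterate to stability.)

Remove D.
Round 1: G (all prey gone) → extinct.
Round 2: F (all prey gone), H (all prey gone), I (all prey gone) → extinct.
Round 3: A (all prey gone), B (all prey gone) → extinct.
Round 4: C (all prey gone) → extinct.
Round 5: E (all prey gone) → extinct.
No further losses. Total secondary extinctions: 8.

8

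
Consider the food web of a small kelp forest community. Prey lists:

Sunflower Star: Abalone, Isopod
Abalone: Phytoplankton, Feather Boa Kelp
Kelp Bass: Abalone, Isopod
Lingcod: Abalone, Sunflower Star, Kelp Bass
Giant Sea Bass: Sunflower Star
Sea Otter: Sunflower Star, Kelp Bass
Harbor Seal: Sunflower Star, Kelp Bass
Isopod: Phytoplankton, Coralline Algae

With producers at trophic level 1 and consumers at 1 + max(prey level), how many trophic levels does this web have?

Producers (level 1): Phytoplankton, Coralline Algae, Feather Boa Kelp.
Phytoplankton → Abalone → Sunflower Star → Sea Otter gives Sea Otter level 4.
No species has a prey at level 4, so no species reaches level 5.

4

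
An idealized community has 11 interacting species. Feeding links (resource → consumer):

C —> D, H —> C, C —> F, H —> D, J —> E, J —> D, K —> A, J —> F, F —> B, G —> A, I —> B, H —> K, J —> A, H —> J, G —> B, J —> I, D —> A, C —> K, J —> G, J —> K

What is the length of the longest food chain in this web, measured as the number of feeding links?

One longest chain: H → J → I → B.
It has 4 species and 3 links.

3 links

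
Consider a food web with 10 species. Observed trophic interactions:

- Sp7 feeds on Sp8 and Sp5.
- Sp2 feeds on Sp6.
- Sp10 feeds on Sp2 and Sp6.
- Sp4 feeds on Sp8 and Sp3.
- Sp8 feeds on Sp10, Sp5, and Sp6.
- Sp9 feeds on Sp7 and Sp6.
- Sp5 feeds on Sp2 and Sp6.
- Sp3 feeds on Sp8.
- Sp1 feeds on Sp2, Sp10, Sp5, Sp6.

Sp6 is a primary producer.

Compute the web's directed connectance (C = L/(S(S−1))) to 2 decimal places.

The web has S = 10 species and L = 19 feeding links.
C = L / (S(S−1)) = 19 / 90 = 0.2111 ≈ 0.21.

C = 0.21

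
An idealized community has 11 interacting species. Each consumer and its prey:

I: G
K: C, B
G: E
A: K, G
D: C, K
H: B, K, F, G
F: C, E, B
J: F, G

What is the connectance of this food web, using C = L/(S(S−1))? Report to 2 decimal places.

The web has S = 11 species and L = 17 feeding links.
C = L / (S(S−1)) = 17 / 110 = 0.1545 ≈ 0.15.

C = 0.15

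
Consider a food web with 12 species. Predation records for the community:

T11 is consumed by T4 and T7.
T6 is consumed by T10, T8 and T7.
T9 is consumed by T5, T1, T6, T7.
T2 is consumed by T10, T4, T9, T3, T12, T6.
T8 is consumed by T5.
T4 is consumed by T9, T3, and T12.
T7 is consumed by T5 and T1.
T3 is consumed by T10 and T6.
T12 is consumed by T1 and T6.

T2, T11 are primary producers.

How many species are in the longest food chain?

One longest chain: T2 → T4 → T12 → T6 → T7 → T5.
It has 6 species and 5 links.

6 species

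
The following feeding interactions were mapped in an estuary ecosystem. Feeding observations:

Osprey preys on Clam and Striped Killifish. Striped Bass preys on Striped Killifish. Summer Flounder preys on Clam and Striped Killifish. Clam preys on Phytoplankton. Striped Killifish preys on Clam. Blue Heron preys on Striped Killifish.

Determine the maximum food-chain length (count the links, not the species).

3 links

One longest chain: Phytoplankton → Clam → Striped Killifish → Striped Bass.
It has 4 species and 3 links.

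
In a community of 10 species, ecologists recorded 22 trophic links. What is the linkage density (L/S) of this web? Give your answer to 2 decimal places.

L/S = 2.20

There are L = 22 links among S = 10 species.
L/S = 22/10 = 2.2000 ≈ 2.20.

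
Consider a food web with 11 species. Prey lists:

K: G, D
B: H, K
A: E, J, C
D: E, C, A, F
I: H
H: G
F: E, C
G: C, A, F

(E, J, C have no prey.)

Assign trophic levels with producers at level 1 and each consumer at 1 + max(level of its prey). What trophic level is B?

Trophic level 5

E is a producer → level 1.
A eats E (level 1); other prey at levels: J 1, C 1 → level 2.
G eats A (level 2); other prey at levels: C 1, F 2 → level 3.
K eats G (level 3); other prey at levels: D 3 → level 4.
B eats K (level 4); other prey at levels: H 4 → level 5.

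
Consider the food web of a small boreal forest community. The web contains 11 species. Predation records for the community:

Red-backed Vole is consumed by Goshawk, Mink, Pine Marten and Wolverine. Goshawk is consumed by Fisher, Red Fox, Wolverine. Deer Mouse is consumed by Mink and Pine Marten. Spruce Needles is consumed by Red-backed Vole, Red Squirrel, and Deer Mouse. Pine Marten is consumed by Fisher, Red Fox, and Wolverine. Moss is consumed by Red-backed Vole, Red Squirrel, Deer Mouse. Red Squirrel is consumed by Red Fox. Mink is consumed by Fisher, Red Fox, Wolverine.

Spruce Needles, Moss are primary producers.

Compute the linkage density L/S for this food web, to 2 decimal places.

There are L = 22 links among S = 11 species.
L/S = 22/11 = 2.0000 ≈ 2.00.

L/S = 2.00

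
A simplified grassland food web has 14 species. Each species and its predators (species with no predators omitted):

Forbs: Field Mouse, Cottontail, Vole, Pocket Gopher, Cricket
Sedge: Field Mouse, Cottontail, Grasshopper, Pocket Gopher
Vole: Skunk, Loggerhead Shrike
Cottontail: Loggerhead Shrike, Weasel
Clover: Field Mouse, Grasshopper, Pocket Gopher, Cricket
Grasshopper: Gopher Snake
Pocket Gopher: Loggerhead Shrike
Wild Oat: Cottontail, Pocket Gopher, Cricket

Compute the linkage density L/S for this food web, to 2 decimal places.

There are L = 22 links among S = 14 species.
L/S = 22/14 = 1.5714 ≈ 1.57.

L/S = 1.57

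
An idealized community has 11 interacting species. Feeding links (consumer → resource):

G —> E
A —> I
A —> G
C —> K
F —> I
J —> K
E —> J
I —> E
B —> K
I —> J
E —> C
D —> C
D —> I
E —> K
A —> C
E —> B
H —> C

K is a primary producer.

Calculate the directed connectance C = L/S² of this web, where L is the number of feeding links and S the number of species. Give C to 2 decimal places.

C = 0.14

The web has S = 11 species and L = 17 feeding links.
C = L / S² = 17 / 121 = 0.1405 ≈ 0.14.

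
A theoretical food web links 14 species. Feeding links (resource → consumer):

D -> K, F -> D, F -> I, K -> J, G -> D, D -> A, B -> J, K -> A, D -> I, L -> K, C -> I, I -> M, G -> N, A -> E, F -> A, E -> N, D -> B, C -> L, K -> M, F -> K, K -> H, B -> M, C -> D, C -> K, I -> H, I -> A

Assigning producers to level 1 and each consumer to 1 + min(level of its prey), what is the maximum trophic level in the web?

3

Producers (level 1): F, G, C.
Following each consumer down to its lowest-level prey: F → K → J (levels 1 through 3).
All prey of J (K 2, B 3) are at level 2 or above, so J is at level 1 + 2 = 3.
Every consumer has at least one prey at level 2 or below, so none exceeds level 3.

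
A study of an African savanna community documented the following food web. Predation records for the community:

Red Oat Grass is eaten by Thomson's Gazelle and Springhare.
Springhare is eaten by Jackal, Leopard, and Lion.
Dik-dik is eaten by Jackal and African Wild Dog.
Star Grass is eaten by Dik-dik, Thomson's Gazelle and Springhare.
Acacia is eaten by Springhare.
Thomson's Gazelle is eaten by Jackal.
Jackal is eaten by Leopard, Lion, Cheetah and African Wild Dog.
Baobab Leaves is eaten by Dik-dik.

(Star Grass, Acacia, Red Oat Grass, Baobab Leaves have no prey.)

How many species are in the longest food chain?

One longest chain: Star Grass → Springhare → Jackal → Lion.
It has 4 species and 3 links.

4 species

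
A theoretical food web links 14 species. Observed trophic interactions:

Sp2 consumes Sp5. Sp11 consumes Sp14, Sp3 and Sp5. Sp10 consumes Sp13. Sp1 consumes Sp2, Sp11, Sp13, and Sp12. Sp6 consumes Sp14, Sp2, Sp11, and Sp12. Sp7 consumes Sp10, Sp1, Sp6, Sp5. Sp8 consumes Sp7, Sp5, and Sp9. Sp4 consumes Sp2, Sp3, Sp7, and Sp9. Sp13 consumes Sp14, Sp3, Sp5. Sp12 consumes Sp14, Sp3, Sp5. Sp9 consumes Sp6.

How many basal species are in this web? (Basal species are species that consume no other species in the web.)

3

Basal species (no prey listed): Sp3, Sp14, Sp5.
Count: 3.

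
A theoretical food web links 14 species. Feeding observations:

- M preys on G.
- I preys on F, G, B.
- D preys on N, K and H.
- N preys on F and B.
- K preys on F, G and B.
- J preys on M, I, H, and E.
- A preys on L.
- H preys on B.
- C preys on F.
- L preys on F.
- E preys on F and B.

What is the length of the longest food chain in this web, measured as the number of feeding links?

One longest chain: F → K → D.
It has 3 species and 2 links.

2 links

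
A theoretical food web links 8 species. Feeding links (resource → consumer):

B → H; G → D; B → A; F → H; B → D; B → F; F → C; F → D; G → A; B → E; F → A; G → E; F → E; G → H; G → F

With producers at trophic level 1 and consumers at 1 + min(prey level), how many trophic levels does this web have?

3

Producers (level 1): B, G.
Following each consumer down to its lowest-level prey: B → F → C (levels 1 through 3).
All prey of C (F 2) are at level 2 or above, so C is at level 1 + 2 = 3.
Every consumer has at least one prey at level 2 or below, so none exceeds level 3.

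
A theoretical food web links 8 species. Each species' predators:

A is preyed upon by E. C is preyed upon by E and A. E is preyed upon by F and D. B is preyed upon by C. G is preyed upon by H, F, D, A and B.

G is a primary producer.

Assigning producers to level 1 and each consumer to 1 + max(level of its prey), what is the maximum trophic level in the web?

Producers (level 1): G.
G → B → C → A → E → F gives F level 6.
No species has a prey at level 6, so no species reaches level 7.

6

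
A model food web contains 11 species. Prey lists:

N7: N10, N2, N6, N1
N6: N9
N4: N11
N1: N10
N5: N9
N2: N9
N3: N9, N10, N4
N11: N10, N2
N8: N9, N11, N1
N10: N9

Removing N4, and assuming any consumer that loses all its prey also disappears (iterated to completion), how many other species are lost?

Remove N4.
Every predator of it retains at least one other prey: N3 still has N9, N10.
No consumer loses all prey, so no secondary extinctions occur.

0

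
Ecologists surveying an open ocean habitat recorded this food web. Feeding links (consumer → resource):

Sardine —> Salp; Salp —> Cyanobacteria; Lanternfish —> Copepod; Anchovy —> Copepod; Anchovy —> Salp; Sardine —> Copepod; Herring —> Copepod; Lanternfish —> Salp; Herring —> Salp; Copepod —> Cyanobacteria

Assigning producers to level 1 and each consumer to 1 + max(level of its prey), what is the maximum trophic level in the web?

3

Producers (level 1): Cyanobacteria.
Cyanobacteria → Copepod → Lanternfish gives Lanternfish level 3.
No species has a prey at level 3, so no species reaches level 4.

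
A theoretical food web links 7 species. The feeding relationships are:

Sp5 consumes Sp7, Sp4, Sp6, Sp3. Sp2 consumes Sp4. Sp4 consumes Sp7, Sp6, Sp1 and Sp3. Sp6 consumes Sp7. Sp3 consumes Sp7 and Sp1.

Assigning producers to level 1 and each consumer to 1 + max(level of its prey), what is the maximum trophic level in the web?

4

Producers (level 1): Sp1, Sp7.
Sp7 → Sp6 → Sp4 → Sp2 gives Sp2 level 4.
No species has a prey at level 4, so no species reaches level 5.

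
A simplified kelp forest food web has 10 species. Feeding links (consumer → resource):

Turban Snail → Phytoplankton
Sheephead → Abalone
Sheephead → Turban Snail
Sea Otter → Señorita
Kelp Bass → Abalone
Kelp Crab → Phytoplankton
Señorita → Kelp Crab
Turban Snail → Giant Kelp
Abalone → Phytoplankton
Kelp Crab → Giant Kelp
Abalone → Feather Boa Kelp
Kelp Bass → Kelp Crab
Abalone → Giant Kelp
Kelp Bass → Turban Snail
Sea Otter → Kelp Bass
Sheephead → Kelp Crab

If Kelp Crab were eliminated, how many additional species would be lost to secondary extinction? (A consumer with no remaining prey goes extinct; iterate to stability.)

Remove Kelp Crab.
Round 1: Señorita (all prey gone) → extinct.
No further losses. Total secondary extinctions: 1.

1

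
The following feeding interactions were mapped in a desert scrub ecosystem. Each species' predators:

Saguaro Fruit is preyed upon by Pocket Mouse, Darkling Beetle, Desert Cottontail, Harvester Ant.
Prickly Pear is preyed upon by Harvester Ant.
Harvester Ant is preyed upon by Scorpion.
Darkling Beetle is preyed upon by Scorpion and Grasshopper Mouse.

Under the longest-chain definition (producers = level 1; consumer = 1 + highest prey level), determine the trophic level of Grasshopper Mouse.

Saguaro Fruit is a producer → level 1.
Darkling Beetle eats Saguaro Fruit → level 2.
Grasshopper Mouse eats Darkling Beetle → level 3.

Trophic level 3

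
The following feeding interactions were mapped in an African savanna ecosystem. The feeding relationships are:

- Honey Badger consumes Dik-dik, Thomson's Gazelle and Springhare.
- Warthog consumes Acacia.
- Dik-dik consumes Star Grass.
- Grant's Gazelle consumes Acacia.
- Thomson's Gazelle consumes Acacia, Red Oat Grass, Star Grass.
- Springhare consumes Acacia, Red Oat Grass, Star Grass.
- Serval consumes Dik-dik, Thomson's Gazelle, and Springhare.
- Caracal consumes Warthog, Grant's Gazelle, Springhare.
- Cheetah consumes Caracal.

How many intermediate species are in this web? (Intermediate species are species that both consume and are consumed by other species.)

6

Intermediate species (has both prey and predators): Springhare, Thomson's Gazelle, Warthog, Grant's Gazelle, Dik-dik, Caracal.
Count: 6.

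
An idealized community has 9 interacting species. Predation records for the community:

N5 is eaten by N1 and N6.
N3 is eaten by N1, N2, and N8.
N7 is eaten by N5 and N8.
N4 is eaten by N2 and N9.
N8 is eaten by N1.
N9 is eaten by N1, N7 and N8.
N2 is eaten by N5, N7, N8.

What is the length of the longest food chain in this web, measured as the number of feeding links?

One longest chain: N4 → N9 → N7 → N5 → N6.
It has 5 species and 4 links.

4 links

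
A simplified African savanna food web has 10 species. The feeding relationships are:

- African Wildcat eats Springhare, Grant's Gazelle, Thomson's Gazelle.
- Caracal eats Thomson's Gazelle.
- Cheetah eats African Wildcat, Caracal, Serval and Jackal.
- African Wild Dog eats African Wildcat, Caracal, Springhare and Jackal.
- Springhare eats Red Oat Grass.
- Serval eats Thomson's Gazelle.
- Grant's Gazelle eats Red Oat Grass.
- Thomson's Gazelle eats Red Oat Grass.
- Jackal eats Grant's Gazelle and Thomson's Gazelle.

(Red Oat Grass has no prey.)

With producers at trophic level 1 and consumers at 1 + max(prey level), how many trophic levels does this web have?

Producers (level 1): Red Oat Grass.
Red Oat Grass → Thomson's Gazelle → Caracal → African Wild Dog gives African Wild Dog level 4.
No species has a prey at level 4, so no species reaches level 5.

4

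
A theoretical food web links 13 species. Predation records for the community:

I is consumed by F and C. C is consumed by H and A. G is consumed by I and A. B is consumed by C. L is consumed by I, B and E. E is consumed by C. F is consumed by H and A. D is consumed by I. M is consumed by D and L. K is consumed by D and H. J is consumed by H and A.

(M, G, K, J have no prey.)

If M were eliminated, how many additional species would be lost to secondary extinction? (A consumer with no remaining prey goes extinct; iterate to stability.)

3

Remove M.
Round 1: L (all prey gone) → extinct.
Round 2: E (all prey gone), B (all prey gone) → extinct.
No further losses. Total secondary extinctions: 3.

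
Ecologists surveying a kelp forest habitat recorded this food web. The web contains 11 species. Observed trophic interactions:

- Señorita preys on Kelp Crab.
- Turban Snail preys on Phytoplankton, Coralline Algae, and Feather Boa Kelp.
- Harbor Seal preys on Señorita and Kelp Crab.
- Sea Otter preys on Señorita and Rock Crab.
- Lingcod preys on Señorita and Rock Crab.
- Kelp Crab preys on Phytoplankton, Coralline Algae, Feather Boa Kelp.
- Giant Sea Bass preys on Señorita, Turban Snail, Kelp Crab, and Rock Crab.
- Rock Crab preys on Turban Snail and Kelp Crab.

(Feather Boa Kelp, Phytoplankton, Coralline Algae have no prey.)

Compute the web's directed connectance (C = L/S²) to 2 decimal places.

The web has S = 11 species and L = 19 feeding links.
C = L / S² = 19 / 121 = 0.1570 ≈ 0.16.

C = 0.16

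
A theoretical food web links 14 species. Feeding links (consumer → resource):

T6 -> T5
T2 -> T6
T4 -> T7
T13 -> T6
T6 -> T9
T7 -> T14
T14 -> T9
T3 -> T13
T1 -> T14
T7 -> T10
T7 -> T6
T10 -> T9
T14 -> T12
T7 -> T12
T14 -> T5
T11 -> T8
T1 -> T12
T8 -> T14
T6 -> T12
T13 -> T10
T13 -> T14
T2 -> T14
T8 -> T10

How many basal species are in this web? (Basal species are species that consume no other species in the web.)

Basal species (no prey listed): T12, T9, T5.
Count: 3.

3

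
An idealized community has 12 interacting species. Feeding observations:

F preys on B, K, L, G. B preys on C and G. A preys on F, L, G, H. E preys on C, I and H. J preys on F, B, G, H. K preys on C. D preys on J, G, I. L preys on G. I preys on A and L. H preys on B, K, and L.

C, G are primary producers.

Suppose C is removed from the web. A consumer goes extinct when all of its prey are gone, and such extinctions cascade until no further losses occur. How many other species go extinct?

1

Remove C.
Round 1: K (all prey gone) → extinct.
No further losses. Total secondary extinctions: 1.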